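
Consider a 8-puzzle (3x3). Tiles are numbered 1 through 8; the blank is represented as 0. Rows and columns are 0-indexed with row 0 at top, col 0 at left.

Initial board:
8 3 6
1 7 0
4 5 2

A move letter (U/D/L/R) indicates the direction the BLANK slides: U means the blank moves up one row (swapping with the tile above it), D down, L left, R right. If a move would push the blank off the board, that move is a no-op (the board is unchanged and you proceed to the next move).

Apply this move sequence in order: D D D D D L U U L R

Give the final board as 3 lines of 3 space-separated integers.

After move 1 (D):
8 3 6
1 7 2
4 5 0

After move 2 (D):
8 3 6
1 7 2
4 5 0

After move 3 (D):
8 3 6
1 7 2
4 5 0

After move 4 (D):
8 3 6
1 7 2
4 5 0

After move 5 (D):
8 3 6
1 7 2
4 5 0

After move 6 (L):
8 3 6
1 7 2
4 0 5

After move 7 (U):
8 3 6
1 0 2
4 7 5

After move 8 (U):
8 0 6
1 3 2
4 7 5

After move 9 (L):
0 8 6
1 3 2
4 7 5

After move 10 (R):
8 0 6
1 3 2
4 7 5

Answer: 8 0 6
1 3 2
4 7 5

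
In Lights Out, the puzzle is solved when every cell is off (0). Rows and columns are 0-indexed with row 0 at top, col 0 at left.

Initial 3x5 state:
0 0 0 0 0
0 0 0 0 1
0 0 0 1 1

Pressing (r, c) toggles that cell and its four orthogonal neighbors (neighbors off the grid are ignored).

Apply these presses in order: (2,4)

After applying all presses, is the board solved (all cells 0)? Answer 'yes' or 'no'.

Answer: yes

Derivation:
After press 1 at (2,4):
0 0 0 0 0
0 0 0 0 0
0 0 0 0 0

Lights still on: 0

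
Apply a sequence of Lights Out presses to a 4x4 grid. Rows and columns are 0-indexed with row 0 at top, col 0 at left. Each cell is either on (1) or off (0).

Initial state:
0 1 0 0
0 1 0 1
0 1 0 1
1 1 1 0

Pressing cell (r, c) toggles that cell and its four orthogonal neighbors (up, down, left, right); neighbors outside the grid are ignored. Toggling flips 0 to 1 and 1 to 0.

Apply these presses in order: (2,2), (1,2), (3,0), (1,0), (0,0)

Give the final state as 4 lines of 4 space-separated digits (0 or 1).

After press 1 at (2,2):
0 1 0 0
0 1 1 1
0 0 1 0
1 1 0 0

After press 2 at (1,2):
0 1 1 0
0 0 0 0
0 0 0 0
1 1 0 0

After press 3 at (3,0):
0 1 1 0
0 0 0 0
1 0 0 0
0 0 0 0

After press 4 at (1,0):
1 1 1 0
1 1 0 0
0 0 0 0
0 0 0 0

After press 5 at (0,0):
0 0 1 0
0 1 0 0
0 0 0 0
0 0 0 0

Answer: 0 0 1 0
0 1 0 0
0 0 0 0
0 0 0 0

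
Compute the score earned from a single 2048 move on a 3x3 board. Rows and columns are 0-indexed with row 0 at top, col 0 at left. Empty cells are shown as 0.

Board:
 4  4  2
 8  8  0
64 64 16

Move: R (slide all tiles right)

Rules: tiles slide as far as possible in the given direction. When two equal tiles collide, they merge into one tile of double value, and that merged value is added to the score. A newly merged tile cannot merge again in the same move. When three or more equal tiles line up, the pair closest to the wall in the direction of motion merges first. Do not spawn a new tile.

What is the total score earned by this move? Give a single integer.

Answer: 152

Derivation:
Slide right:
row 0: [4, 4, 2] -> [0, 8, 2]  score +8 (running 8)
row 1: [8, 8, 0] -> [0, 0, 16]  score +16 (running 24)
row 2: [64, 64, 16] -> [0, 128, 16]  score +128 (running 152)
Board after move:
  0   8   2
  0   0  16
  0 128  16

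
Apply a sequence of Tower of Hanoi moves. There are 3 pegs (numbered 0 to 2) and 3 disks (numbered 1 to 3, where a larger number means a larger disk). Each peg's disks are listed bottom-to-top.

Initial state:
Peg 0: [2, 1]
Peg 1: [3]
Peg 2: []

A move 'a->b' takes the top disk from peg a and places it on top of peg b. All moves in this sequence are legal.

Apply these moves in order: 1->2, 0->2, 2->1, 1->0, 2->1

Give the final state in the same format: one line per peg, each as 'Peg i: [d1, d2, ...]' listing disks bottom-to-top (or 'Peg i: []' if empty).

After move 1 (1->2):
Peg 0: [2, 1]
Peg 1: []
Peg 2: [3]

After move 2 (0->2):
Peg 0: [2]
Peg 1: []
Peg 2: [3, 1]

After move 3 (2->1):
Peg 0: [2]
Peg 1: [1]
Peg 2: [3]

After move 4 (1->0):
Peg 0: [2, 1]
Peg 1: []
Peg 2: [3]

After move 5 (2->1):
Peg 0: [2, 1]
Peg 1: [3]
Peg 2: []

Answer: Peg 0: [2, 1]
Peg 1: [3]
Peg 2: []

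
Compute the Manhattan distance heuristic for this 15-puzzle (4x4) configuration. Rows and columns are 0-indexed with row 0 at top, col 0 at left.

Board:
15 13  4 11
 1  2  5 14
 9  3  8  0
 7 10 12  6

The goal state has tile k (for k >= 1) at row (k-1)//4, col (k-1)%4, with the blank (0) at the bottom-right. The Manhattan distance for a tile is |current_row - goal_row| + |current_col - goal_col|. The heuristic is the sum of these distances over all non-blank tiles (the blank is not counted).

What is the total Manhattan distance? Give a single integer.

Tile 15: at (0,0), goal (3,2), distance |0-3|+|0-2| = 5
Tile 13: at (0,1), goal (3,0), distance |0-3|+|1-0| = 4
Tile 4: at (0,2), goal (0,3), distance |0-0|+|2-3| = 1
Tile 11: at (0,3), goal (2,2), distance |0-2|+|3-2| = 3
Tile 1: at (1,0), goal (0,0), distance |1-0|+|0-0| = 1
Tile 2: at (1,1), goal (0,1), distance |1-0|+|1-1| = 1
Tile 5: at (1,2), goal (1,0), distance |1-1|+|2-0| = 2
Tile 14: at (1,3), goal (3,1), distance |1-3|+|3-1| = 4
Tile 9: at (2,0), goal (2,0), distance |2-2|+|0-0| = 0
Tile 3: at (2,1), goal (0,2), distance |2-0|+|1-2| = 3
Tile 8: at (2,2), goal (1,3), distance |2-1|+|2-3| = 2
Tile 7: at (3,0), goal (1,2), distance |3-1|+|0-2| = 4
Tile 10: at (3,1), goal (2,1), distance |3-2|+|1-1| = 1
Tile 12: at (3,2), goal (2,3), distance |3-2|+|2-3| = 2
Tile 6: at (3,3), goal (1,1), distance |3-1|+|3-1| = 4
Sum: 5 + 4 + 1 + 3 + 1 + 1 + 2 + 4 + 0 + 3 + 2 + 4 + 1 + 2 + 4 = 37

Answer: 37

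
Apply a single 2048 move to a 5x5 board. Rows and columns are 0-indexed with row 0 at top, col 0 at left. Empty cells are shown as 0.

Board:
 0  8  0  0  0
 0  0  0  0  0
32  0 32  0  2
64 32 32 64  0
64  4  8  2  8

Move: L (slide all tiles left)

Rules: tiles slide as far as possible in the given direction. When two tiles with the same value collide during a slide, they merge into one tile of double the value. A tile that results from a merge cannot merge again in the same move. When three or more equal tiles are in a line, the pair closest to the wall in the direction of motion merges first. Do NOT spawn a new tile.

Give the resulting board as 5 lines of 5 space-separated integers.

Answer:  8  0  0  0  0
 0  0  0  0  0
64  2  0  0  0
64 64 64  0  0
64  4  8  2  8

Derivation:
Slide left:
row 0: [0, 8, 0, 0, 0] -> [8, 0, 0, 0, 0]
row 1: [0, 0, 0, 0, 0] -> [0, 0, 0, 0, 0]
row 2: [32, 0, 32, 0, 2] -> [64, 2, 0, 0, 0]
row 3: [64, 32, 32, 64, 0] -> [64, 64, 64, 0, 0]
row 4: [64, 4, 8, 2, 8] -> [64, 4, 8, 2, 8]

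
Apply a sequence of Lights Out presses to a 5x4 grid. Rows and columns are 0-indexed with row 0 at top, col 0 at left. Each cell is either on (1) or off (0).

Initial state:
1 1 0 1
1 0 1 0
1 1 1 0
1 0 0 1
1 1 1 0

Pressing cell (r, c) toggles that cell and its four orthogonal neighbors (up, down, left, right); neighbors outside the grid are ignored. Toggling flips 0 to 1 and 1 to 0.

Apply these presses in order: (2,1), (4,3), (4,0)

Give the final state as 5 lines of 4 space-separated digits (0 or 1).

After press 1 at (2,1):
1 1 0 1
1 1 1 0
0 0 0 0
1 1 0 1
1 1 1 0

After press 2 at (4,3):
1 1 0 1
1 1 1 0
0 0 0 0
1 1 0 0
1 1 0 1

After press 3 at (4,0):
1 1 0 1
1 1 1 0
0 0 0 0
0 1 0 0
0 0 0 1

Answer: 1 1 0 1
1 1 1 0
0 0 0 0
0 1 0 0
0 0 0 1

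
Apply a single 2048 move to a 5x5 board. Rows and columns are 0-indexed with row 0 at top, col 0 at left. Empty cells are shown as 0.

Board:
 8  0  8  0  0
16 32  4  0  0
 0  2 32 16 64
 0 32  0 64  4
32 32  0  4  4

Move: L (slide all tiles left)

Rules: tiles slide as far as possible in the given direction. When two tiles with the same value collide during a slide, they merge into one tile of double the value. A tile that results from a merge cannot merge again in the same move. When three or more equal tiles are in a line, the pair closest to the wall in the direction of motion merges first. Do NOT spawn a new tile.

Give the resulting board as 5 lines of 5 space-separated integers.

Slide left:
row 0: [8, 0, 8, 0, 0] -> [16, 0, 0, 0, 0]
row 1: [16, 32, 4, 0, 0] -> [16, 32, 4, 0, 0]
row 2: [0, 2, 32, 16, 64] -> [2, 32, 16, 64, 0]
row 3: [0, 32, 0, 64, 4] -> [32, 64, 4, 0, 0]
row 4: [32, 32, 0, 4, 4] -> [64, 8, 0, 0, 0]

Answer: 16  0  0  0  0
16 32  4  0  0
 2 32 16 64  0
32 64  4  0  0
64  8  0  0  0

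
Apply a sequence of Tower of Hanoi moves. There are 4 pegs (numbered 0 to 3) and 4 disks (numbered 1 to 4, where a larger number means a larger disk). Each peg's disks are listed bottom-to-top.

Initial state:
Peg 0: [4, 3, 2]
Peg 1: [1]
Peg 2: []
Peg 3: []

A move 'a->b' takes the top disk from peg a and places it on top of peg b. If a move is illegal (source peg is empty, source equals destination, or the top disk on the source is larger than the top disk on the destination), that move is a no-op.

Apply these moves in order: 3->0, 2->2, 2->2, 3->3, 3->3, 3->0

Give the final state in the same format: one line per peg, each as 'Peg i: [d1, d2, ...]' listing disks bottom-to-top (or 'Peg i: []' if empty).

After move 1 (3->0):
Peg 0: [4, 3, 2]
Peg 1: [1]
Peg 2: []
Peg 3: []

After move 2 (2->2):
Peg 0: [4, 3, 2]
Peg 1: [1]
Peg 2: []
Peg 3: []

After move 3 (2->2):
Peg 0: [4, 3, 2]
Peg 1: [1]
Peg 2: []
Peg 3: []

After move 4 (3->3):
Peg 0: [4, 3, 2]
Peg 1: [1]
Peg 2: []
Peg 3: []

After move 5 (3->3):
Peg 0: [4, 3, 2]
Peg 1: [1]
Peg 2: []
Peg 3: []

After move 6 (3->0):
Peg 0: [4, 3, 2]
Peg 1: [1]
Peg 2: []
Peg 3: []

Answer: Peg 0: [4, 3, 2]
Peg 1: [1]
Peg 2: []
Peg 3: []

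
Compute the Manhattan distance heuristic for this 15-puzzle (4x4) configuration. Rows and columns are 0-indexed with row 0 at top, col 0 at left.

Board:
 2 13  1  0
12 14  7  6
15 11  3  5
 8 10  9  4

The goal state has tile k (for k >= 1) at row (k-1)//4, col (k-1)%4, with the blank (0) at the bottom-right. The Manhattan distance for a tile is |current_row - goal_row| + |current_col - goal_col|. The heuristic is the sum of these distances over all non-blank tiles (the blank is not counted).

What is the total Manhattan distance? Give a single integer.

Answer: 37

Derivation:
Tile 2: (0,0)->(0,1) = 1
Tile 13: (0,1)->(3,0) = 4
Tile 1: (0,2)->(0,0) = 2
Tile 12: (1,0)->(2,3) = 4
Tile 14: (1,1)->(3,1) = 2
Tile 7: (1,2)->(1,2) = 0
Tile 6: (1,3)->(1,1) = 2
Tile 15: (2,0)->(3,2) = 3
Tile 11: (2,1)->(2,2) = 1
Tile 3: (2,2)->(0,2) = 2
Tile 5: (2,3)->(1,0) = 4
Tile 8: (3,0)->(1,3) = 5
Tile 10: (3,1)->(2,1) = 1
Tile 9: (3,2)->(2,0) = 3
Tile 4: (3,3)->(0,3) = 3
Sum: 1 + 4 + 2 + 4 + 2 + 0 + 2 + 3 + 1 + 2 + 4 + 5 + 1 + 3 + 3 = 37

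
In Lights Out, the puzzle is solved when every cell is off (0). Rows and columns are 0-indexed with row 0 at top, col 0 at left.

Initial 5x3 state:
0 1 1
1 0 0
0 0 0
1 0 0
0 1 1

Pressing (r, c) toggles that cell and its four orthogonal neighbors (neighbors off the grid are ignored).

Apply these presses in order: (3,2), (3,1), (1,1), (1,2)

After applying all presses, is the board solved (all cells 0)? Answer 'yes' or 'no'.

Answer: yes

Derivation:
After press 1 at (3,2):
0 1 1
1 0 0
0 0 1
1 1 1
0 1 0

After press 2 at (3,1):
0 1 1
1 0 0
0 1 1
0 0 0
0 0 0

After press 3 at (1,1):
0 0 1
0 1 1
0 0 1
0 0 0
0 0 0

After press 4 at (1,2):
0 0 0
0 0 0
0 0 0
0 0 0
0 0 0

Lights still on: 0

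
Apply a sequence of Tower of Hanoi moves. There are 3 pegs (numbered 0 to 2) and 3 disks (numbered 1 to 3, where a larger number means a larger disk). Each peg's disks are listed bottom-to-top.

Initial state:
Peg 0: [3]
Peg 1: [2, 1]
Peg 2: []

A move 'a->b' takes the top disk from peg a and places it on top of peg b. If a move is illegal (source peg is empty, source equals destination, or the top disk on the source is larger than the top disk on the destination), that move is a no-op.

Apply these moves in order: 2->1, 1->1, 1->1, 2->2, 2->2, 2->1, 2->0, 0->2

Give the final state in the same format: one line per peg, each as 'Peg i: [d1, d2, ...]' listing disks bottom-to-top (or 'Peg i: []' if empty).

Answer: Peg 0: []
Peg 1: [2, 1]
Peg 2: [3]

Derivation:
After move 1 (2->1):
Peg 0: [3]
Peg 1: [2, 1]
Peg 2: []

After move 2 (1->1):
Peg 0: [3]
Peg 1: [2, 1]
Peg 2: []

After move 3 (1->1):
Peg 0: [3]
Peg 1: [2, 1]
Peg 2: []

After move 4 (2->2):
Peg 0: [3]
Peg 1: [2, 1]
Peg 2: []

After move 5 (2->2):
Peg 0: [3]
Peg 1: [2, 1]
Peg 2: []

After move 6 (2->1):
Peg 0: [3]
Peg 1: [2, 1]
Peg 2: []

After move 7 (2->0):
Peg 0: [3]
Peg 1: [2, 1]
Peg 2: []

After move 8 (0->2):
Peg 0: []
Peg 1: [2, 1]
Peg 2: [3]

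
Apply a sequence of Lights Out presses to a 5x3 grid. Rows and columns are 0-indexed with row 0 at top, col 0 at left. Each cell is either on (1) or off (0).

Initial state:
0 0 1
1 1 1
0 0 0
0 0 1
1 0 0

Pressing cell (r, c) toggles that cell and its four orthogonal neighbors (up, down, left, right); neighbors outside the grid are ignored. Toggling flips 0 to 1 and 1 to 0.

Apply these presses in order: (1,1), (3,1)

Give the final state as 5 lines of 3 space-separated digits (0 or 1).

After press 1 at (1,1):
0 1 1
0 0 0
0 1 0
0 0 1
1 0 0

After press 2 at (3,1):
0 1 1
0 0 0
0 0 0
1 1 0
1 1 0

Answer: 0 1 1
0 0 0
0 0 0
1 1 0
1 1 0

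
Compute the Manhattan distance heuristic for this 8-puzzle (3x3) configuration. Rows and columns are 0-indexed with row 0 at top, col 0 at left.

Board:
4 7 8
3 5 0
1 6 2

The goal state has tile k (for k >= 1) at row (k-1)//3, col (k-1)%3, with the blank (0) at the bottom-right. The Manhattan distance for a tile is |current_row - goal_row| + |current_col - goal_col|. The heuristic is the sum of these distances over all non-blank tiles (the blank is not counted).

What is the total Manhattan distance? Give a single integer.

Answer: 17

Derivation:
Tile 4: at (0,0), goal (1,0), distance |0-1|+|0-0| = 1
Tile 7: at (0,1), goal (2,0), distance |0-2|+|1-0| = 3
Tile 8: at (0,2), goal (2,1), distance |0-2|+|2-1| = 3
Tile 3: at (1,0), goal (0,2), distance |1-0|+|0-2| = 3
Tile 5: at (1,1), goal (1,1), distance |1-1|+|1-1| = 0
Tile 1: at (2,0), goal (0,0), distance |2-0|+|0-0| = 2
Tile 6: at (2,1), goal (1,2), distance |2-1|+|1-2| = 2
Tile 2: at (2,2), goal (0,1), distance |2-0|+|2-1| = 3
Sum: 1 + 3 + 3 + 3 + 0 + 2 + 2 + 3 = 17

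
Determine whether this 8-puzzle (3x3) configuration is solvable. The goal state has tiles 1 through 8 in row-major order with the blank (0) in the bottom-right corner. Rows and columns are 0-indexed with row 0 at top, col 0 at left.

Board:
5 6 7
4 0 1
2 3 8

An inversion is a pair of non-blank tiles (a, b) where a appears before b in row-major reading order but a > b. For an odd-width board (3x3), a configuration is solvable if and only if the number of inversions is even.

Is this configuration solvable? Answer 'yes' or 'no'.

Inversions (pairs i<j in row-major order where tile[i] > tile[j] > 0): 15
15 is odd, so the puzzle is not solvable.

Answer: no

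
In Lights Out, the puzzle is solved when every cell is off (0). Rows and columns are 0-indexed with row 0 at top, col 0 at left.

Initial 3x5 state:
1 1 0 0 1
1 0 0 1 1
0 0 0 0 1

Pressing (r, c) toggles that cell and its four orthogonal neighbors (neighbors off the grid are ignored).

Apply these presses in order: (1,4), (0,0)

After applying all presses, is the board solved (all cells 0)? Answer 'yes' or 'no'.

Answer: yes

Derivation:
After press 1 at (1,4):
1 1 0 0 0
1 0 0 0 0
0 0 0 0 0

After press 2 at (0,0):
0 0 0 0 0
0 0 0 0 0
0 0 0 0 0

Lights still on: 0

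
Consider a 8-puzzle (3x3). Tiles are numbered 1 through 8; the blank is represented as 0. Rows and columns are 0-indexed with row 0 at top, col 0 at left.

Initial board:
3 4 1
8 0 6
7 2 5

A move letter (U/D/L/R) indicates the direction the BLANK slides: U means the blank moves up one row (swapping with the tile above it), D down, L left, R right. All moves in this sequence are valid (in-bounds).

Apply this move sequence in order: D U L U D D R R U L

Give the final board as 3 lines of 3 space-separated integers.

After move 1 (D):
3 4 1
8 2 6
7 0 5

After move 2 (U):
3 4 1
8 0 6
7 2 5

After move 3 (L):
3 4 1
0 8 6
7 2 5

After move 4 (U):
0 4 1
3 8 6
7 2 5

After move 5 (D):
3 4 1
0 8 6
7 2 5

After move 6 (D):
3 4 1
7 8 6
0 2 5

After move 7 (R):
3 4 1
7 8 6
2 0 5

After move 8 (R):
3 4 1
7 8 6
2 5 0

After move 9 (U):
3 4 1
7 8 0
2 5 6

After move 10 (L):
3 4 1
7 0 8
2 5 6

Answer: 3 4 1
7 0 8
2 5 6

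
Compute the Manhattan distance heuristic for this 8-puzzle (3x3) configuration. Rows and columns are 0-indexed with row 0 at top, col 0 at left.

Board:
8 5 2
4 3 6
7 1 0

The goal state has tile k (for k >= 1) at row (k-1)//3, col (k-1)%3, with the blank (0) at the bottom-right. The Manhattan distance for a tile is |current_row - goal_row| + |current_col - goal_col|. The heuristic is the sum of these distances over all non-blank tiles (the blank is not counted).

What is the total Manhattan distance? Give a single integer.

Answer: 10

Derivation:
Tile 8: (0,0)->(2,1) = 3
Tile 5: (0,1)->(1,1) = 1
Tile 2: (0,2)->(0,1) = 1
Tile 4: (1,0)->(1,0) = 0
Tile 3: (1,1)->(0,2) = 2
Tile 6: (1,2)->(1,2) = 0
Tile 7: (2,0)->(2,0) = 0
Tile 1: (2,1)->(0,0) = 3
Sum: 3 + 1 + 1 + 0 + 2 + 0 + 0 + 3 = 10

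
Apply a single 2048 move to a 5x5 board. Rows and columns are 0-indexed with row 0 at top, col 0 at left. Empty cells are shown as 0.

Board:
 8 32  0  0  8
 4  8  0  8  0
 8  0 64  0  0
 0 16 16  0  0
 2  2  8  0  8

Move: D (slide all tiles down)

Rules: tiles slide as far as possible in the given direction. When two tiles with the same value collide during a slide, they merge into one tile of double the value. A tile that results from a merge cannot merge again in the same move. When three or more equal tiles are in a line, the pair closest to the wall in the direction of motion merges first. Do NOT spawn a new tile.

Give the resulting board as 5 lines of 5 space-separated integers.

Slide down:
col 0: [8, 4, 8, 0, 2] -> [0, 8, 4, 8, 2]
col 1: [32, 8, 0, 16, 2] -> [0, 32, 8, 16, 2]
col 2: [0, 0, 64, 16, 8] -> [0, 0, 64, 16, 8]
col 3: [0, 8, 0, 0, 0] -> [0, 0, 0, 0, 8]
col 4: [8, 0, 0, 0, 8] -> [0, 0, 0, 0, 16]

Answer:  0  0  0  0  0
 8 32  0  0  0
 4  8 64  0  0
 8 16 16  0  0
 2  2  8  8 16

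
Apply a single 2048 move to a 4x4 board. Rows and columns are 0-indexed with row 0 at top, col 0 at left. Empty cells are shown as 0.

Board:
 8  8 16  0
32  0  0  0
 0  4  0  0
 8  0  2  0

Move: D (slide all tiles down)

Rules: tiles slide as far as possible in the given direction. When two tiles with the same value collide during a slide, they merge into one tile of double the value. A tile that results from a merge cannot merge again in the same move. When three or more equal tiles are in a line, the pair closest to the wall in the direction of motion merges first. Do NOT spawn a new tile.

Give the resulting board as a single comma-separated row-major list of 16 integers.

Slide down:
col 0: [8, 32, 0, 8] -> [0, 8, 32, 8]
col 1: [8, 0, 4, 0] -> [0, 0, 8, 4]
col 2: [16, 0, 0, 2] -> [0, 0, 16, 2]
col 3: [0, 0, 0, 0] -> [0, 0, 0, 0]

Answer: 0, 0, 0, 0, 8, 0, 0, 0, 32, 8, 16, 0, 8, 4, 2, 0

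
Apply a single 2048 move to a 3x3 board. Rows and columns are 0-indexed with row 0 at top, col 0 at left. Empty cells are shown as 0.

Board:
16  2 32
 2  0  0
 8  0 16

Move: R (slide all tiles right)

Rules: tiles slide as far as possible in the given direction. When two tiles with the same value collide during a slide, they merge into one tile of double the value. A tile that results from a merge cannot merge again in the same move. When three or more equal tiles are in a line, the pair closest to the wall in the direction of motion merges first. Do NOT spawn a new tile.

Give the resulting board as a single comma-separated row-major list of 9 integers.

Answer: 16, 2, 32, 0, 0, 2, 0, 8, 16

Derivation:
Slide right:
row 0: [16, 2, 32] -> [16, 2, 32]
row 1: [2, 0, 0] -> [0, 0, 2]
row 2: [8, 0, 16] -> [0, 8, 16]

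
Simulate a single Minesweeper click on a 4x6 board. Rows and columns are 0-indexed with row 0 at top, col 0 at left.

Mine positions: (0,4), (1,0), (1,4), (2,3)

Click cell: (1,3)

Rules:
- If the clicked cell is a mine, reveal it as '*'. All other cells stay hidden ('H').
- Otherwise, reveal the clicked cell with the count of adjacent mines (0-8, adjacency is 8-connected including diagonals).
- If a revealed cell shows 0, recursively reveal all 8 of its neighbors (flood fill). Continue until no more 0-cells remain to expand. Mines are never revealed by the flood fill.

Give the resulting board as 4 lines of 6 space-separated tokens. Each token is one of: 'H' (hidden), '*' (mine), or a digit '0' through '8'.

H H H H H H
H H H 3 H H
H H H H H H
H H H H H H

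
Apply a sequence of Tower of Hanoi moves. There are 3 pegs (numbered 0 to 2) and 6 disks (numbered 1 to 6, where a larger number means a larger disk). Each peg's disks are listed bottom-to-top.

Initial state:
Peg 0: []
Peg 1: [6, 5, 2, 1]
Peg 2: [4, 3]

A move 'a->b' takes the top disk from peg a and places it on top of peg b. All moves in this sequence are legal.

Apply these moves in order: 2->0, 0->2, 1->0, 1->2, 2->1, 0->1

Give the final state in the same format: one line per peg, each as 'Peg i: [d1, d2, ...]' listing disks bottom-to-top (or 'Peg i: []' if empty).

Answer: Peg 0: []
Peg 1: [6, 5, 2, 1]
Peg 2: [4, 3]

Derivation:
After move 1 (2->0):
Peg 0: [3]
Peg 1: [6, 5, 2, 1]
Peg 2: [4]

After move 2 (0->2):
Peg 0: []
Peg 1: [6, 5, 2, 1]
Peg 2: [4, 3]

After move 3 (1->0):
Peg 0: [1]
Peg 1: [6, 5, 2]
Peg 2: [4, 3]

After move 4 (1->2):
Peg 0: [1]
Peg 1: [6, 5]
Peg 2: [4, 3, 2]

After move 5 (2->1):
Peg 0: [1]
Peg 1: [6, 5, 2]
Peg 2: [4, 3]

After move 6 (0->1):
Peg 0: []
Peg 1: [6, 5, 2, 1]
Peg 2: [4, 3]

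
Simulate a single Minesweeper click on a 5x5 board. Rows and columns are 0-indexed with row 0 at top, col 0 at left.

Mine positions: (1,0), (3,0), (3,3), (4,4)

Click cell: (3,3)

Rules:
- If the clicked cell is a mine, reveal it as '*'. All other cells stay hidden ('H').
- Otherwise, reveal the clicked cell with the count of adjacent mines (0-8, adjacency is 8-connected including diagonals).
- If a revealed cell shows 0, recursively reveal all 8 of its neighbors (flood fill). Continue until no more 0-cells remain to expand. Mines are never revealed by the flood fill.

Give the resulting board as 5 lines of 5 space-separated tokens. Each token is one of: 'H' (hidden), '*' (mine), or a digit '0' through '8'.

H H H H H
H H H H H
H H H H H
H H H * H
H H H H H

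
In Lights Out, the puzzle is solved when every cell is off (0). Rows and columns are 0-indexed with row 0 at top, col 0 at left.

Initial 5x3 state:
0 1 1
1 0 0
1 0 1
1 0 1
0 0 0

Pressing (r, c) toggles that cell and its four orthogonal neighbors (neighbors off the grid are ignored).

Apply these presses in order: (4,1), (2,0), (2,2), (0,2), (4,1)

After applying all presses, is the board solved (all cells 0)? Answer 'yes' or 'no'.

After press 1 at (4,1):
0 1 1
1 0 0
1 0 1
1 1 1
1 1 1

After press 2 at (2,0):
0 1 1
0 0 0
0 1 1
0 1 1
1 1 1

After press 3 at (2,2):
0 1 1
0 0 1
0 0 0
0 1 0
1 1 1

After press 4 at (0,2):
0 0 0
0 0 0
0 0 0
0 1 0
1 1 1

After press 5 at (4,1):
0 0 0
0 0 0
0 0 0
0 0 0
0 0 0

Lights still on: 0

Answer: yes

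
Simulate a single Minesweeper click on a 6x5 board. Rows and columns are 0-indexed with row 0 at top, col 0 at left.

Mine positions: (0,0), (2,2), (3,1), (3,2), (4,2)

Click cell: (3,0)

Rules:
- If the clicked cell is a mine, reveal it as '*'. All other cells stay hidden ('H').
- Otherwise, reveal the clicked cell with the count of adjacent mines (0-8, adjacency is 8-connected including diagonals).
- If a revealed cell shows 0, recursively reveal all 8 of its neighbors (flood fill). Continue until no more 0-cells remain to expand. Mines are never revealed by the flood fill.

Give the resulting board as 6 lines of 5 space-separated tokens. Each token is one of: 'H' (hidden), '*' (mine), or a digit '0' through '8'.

H H H H H
H H H H H
H H H H H
1 H H H H
H H H H H
H H H H H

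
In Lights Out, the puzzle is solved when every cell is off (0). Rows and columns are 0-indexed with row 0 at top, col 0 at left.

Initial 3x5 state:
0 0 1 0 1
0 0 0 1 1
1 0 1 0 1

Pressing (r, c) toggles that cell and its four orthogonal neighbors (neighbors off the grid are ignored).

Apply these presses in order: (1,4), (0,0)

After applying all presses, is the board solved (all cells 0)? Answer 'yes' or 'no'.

After press 1 at (1,4):
0 0 1 0 0
0 0 0 0 0
1 0 1 0 0

After press 2 at (0,0):
1 1 1 0 0
1 0 0 0 0
1 0 1 0 0

Lights still on: 6

Answer: no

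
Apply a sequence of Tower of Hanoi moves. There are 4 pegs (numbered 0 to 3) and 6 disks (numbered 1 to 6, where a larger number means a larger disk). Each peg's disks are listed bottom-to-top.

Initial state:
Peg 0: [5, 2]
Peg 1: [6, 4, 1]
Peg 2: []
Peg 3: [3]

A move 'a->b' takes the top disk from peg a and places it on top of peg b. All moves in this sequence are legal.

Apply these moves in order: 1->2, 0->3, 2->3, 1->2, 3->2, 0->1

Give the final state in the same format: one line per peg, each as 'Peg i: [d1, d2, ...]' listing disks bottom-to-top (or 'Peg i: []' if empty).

After move 1 (1->2):
Peg 0: [5, 2]
Peg 1: [6, 4]
Peg 2: [1]
Peg 3: [3]

After move 2 (0->3):
Peg 0: [5]
Peg 1: [6, 4]
Peg 2: [1]
Peg 3: [3, 2]

After move 3 (2->3):
Peg 0: [5]
Peg 1: [6, 4]
Peg 2: []
Peg 3: [3, 2, 1]

After move 4 (1->2):
Peg 0: [5]
Peg 1: [6]
Peg 2: [4]
Peg 3: [3, 2, 1]

After move 5 (3->2):
Peg 0: [5]
Peg 1: [6]
Peg 2: [4, 1]
Peg 3: [3, 2]

After move 6 (0->1):
Peg 0: []
Peg 1: [6, 5]
Peg 2: [4, 1]
Peg 3: [3, 2]

Answer: Peg 0: []
Peg 1: [6, 5]
Peg 2: [4, 1]
Peg 3: [3, 2]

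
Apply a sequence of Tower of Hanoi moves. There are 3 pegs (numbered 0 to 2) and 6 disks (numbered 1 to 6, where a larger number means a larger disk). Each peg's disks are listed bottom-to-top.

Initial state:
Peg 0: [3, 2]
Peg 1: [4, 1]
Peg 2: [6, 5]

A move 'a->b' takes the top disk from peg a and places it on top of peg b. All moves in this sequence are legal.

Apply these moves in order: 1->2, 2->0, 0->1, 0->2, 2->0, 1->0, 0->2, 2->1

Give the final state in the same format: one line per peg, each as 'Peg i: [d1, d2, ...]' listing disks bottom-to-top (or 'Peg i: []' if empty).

Answer: Peg 0: [3, 2]
Peg 1: [4, 1]
Peg 2: [6, 5]

Derivation:
After move 1 (1->2):
Peg 0: [3, 2]
Peg 1: [4]
Peg 2: [6, 5, 1]

After move 2 (2->0):
Peg 0: [3, 2, 1]
Peg 1: [4]
Peg 2: [6, 5]

After move 3 (0->1):
Peg 0: [3, 2]
Peg 1: [4, 1]
Peg 2: [6, 5]

After move 4 (0->2):
Peg 0: [3]
Peg 1: [4, 1]
Peg 2: [6, 5, 2]

After move 5 (2->0):
Peg 0: [3, 2]
Peg 1: [4, 1]
Peg 2: [6, 5]

After move 6 (1->0):
Peg 0: [3, 2, 1]
Peg 1: [4]
Peg 2: [6, 5]

After move 7 (0->2):
Peg 0: [3, 2]
Peg 1: [4]
Peg 2: [6, 5, 1]

After move 8 (2->1):
Peg 0: [3, 2]
Peg 1: [4, 1]
Peg 2: [6, 5]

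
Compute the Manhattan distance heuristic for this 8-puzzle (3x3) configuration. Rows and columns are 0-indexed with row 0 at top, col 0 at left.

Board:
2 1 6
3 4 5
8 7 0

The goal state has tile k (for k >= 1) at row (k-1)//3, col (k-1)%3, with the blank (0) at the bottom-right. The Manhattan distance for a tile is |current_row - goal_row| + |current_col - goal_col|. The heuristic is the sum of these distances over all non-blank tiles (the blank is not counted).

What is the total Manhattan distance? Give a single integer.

Tile 2: at (0,0), goal (0,1), distance |0-0|+|0-1| = 1
Tile 1: at (0,1), goal (0,0), distance |0-0|+|1-0| = 1
Tile 6: at (0,2), goal (1,2), distance |0-1|+|2-2| = 1
Tile 3: at (1,0), goal (0,2), distance |1-0|+|0-2| = 3
Tile 4: at (1,1), goal (1,0), distance |1-1|+|1-0| = 1
Tile 5: at (1,2), goal (1,1), distance |1-1|+|2-1| = 1
Tile 8: at (2,0), goal (2,1), distance |2-2|+|0-1| = 1
Tile 7: at (2,1), goal (2,0), distance |2-2|+|1-0| = 1
Sum: 1 + 1 + 1 + 3 + 1 + 1 + 1 + 1 = 10

Answer: 10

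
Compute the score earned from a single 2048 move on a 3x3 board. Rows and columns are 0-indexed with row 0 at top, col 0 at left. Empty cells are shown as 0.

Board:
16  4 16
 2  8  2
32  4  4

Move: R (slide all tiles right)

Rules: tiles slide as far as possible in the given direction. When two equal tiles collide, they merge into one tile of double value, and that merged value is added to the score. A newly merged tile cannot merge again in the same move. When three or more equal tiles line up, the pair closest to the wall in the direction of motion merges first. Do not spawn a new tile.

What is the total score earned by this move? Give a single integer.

Slide right:
row 0: [16, 4, 16] -> [16, 4, 16]  score +0 (running 0)
row 1: [2, 8, 2] -> [2, 8, 2]  score +0 (running 0)
row 2: [32, 4, 4] -> [0, 32, 8]  score +8 (running 8)
Board after move:
16  4 16
 2  8  2
 0 32  8

Answer: 8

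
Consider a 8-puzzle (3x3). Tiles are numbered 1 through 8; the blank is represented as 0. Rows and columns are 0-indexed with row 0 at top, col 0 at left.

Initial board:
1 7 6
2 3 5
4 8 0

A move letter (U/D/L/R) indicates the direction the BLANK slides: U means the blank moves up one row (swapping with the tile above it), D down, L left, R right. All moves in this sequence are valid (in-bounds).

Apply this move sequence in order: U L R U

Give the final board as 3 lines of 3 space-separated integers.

Answer: 1 7 0
2 3 6
4 8 5

Derivation:
After move 1 (U):
1 7 6
2 3 0
4 8 5

After move 2 (L):
1 7 6
2 0 3
4 8 5

After move 3 (R):
1 7 6
2 3 0
4 8 5

After move 4 (U):
1 7 0
2 3 6
4 8 5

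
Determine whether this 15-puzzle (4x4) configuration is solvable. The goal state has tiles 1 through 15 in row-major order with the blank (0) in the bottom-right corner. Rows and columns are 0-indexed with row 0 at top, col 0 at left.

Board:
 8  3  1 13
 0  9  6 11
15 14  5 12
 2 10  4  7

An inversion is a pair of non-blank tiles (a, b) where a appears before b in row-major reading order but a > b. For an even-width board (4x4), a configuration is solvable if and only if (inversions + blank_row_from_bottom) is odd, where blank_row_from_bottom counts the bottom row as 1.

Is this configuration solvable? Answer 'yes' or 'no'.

Inversions: 52
Blank is in row 1 (0-indexed from top), which is row 3 counting from the bottom (bottom = 1).
52 + 3 = 55, which is odd, so the puzzle is solvable.

Answer: yes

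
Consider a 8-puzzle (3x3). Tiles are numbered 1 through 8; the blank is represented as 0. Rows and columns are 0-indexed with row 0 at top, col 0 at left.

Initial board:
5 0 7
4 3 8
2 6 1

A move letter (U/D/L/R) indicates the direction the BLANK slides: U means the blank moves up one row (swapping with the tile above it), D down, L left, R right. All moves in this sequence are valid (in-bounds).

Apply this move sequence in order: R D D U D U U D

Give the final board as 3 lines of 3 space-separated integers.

Answer: 5 7 8
4 3 0
2 6 1

Derivation:
After move 1 (R):
5 7 0
4 3 8
2 6 1

After move 2 (D):
5 7 8
4 3 0
2 6 1

After move 3 (D):
5 7 8
4 3 1
2 6 0

After move 4 (U):
5 7 8
4 3 0
2 6 1

After move 5 (D):
5 7 8
4 3 1
2 6 0

After move 6 (U):
5 7 8
4 3 0
2 6 1

After move 7 (U):
5 7 0
4 3 8
2 6 1

After move 8 (D):
5 7 8
4 3 0
2 6 1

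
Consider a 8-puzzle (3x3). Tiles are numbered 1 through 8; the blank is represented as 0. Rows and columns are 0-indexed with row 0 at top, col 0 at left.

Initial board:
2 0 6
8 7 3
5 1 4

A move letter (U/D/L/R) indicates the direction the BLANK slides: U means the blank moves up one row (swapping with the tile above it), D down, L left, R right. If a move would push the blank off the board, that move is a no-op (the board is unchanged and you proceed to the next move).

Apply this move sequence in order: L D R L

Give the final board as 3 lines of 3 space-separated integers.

Answer: 8 2 6
0 7 3
5 1 4

Derivation:
After move 1 (L):
0 2 6
8 7 3
5 1 4

After move 2 (D):
8 2 6
0 7 3
5 1 4

After move 3 (R):
8 2 6
7 0 3
5 1 4

After move 4 (L):
8 2 6
0 7 3
5 1 4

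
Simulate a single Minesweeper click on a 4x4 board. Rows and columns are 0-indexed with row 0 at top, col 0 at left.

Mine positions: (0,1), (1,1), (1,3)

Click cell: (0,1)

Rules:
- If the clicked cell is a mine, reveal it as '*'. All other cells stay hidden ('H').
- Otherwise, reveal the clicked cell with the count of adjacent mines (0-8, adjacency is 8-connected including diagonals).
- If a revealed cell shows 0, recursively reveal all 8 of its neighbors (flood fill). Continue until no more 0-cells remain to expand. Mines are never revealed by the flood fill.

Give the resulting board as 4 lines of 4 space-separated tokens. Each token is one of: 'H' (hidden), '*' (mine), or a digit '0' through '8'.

H * H H
H H H H
H H H H
H H H H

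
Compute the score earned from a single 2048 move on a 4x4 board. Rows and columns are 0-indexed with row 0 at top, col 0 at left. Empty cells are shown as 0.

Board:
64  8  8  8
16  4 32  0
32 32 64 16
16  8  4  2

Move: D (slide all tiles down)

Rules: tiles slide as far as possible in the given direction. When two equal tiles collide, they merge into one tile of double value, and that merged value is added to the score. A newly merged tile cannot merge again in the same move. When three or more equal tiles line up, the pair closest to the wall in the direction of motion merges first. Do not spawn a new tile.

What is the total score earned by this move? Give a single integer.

Answer: 0

Derivation:
Slide down:
col 0: [64, 16, 32, 16] -> [64, 16, 32, 16]  score +0 (running 0)
col 1: [8, 4, 32, 8] -> [8, 4, 32, 8]  score +0 (running 0)
col 2: [8, 32, 64, 4] -> [8, 32, 64, 4]  score +0 (running 0)
col 3: [8, 0, 16, 2] -> [0, 8, 16, 2]  score +0 (running 0)
Board after move:
64  8  8  0
16  4 32  8
32 32 64 16
16  8  4  2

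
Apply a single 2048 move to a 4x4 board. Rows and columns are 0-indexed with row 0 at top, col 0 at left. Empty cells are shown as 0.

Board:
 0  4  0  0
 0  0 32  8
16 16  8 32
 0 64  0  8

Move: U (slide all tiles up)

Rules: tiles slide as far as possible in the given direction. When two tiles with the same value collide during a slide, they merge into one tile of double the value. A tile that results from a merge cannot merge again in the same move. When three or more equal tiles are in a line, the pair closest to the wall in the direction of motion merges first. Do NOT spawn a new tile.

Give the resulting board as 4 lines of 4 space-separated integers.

Slide up:
col 0: [0, 0, 16, 0] -> [16, 0, 0, 0]
col 1: [4, 0, 16, 64] -> [4, 16, 64, 0]
col 2: [0, 32, 8, 0] -> [32, 8, 0, 0]
col 3: [0, 8, 32, 8] -> [8, 32, 8, 0]

Answer: 16  4 32  8
 0 16  8 32
 0 64  0  8
 0  0  0  0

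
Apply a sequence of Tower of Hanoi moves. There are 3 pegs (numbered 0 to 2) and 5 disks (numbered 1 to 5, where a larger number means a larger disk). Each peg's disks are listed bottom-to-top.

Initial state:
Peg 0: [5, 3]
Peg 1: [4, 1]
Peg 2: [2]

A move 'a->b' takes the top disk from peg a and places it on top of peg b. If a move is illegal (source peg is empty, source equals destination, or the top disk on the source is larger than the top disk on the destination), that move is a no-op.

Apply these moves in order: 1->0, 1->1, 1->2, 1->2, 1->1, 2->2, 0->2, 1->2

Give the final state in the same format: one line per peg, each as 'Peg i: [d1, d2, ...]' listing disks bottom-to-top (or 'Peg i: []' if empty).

After move 1 (1->0):
Peg 0: [5, 3, 1]
Peg 1: [4]
Peg 2: [2]

After move 2 (1->1):
Peg 0: [5, 3, 1]
Peg 1: [4]
Peg 2: [2]

After move 3 (1->2):
Peg 0: [5, 3, 1]
Peg 1: [4]
Peg 2: [2]

After move 4 (1->2):
Peg 0: [5, 3, 1]
Peg 1: [4]
Peg 2: [2]

After move 5 (1->1):
Peg 0: [5, 3, 1]
Peg 1: [4]
Peg 2: [2]

After move 6 (2->2):
Peg 0: [5, 3, 1]
Peg 1: [4]
Peg 2: [2]

After move 7 (0->2):
Peg 0: [5, 3]
Peg 1: [4]
Peg 2: [2, 1]

After move 8 (1->2):
Peg 0: [5, 3]
Peg 1: [4]
Peg 2: [2, 1]

Answer: Peg 0: [5, 3]
Peg 1: [4]
Peg 2: [2, 1]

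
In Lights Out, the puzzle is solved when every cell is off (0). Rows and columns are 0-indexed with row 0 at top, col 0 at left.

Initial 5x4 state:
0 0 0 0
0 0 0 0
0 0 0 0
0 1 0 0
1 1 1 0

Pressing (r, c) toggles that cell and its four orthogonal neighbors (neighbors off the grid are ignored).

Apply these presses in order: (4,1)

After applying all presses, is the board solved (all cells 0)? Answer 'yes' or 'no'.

After press 1 at (4,1):
0 0 0 0
0 0 0 0
0 0 0 0
0 0 0 0
0 0 0 0

Lights still on: 0

Answer: yes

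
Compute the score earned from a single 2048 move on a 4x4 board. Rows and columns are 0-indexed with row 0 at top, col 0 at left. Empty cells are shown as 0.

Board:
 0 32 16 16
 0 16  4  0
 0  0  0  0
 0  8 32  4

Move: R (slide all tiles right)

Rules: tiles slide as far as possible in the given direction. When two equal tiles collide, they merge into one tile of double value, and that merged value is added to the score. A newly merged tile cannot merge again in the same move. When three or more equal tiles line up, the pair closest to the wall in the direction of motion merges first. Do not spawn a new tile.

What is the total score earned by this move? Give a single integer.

Answer: 32

Derivation:
Slide right:
row 0: [0, 32, 16, 16] -> [0, 0, 32, 32]  score +32 (running 32)
row 1: [0, 16, 4, 0] -> [0, 0, 16, 4]  score +0 (running 32)
row 2: [0, 0, 0, 0] -> [0, 0, 0, 0]  score +0 (running 32)
row 3: [0, 8, 32, 4] -> [0, 8, 32, 4]  score +0 (running 32)
Board after move:
 0  0 32 32
 0  0 16  4
 0  0  0  0
 0  8 32  4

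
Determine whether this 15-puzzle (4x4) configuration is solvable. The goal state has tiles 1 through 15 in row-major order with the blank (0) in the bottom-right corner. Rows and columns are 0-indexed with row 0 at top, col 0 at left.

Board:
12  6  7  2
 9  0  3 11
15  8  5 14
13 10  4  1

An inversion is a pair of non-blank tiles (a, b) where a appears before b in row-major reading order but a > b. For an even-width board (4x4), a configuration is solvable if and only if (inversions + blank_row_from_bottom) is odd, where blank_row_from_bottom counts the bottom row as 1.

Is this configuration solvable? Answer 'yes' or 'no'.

Answer: no

Derivation:
Inversions: 55
Blank is in row 1 (0-indexed from top), which is row 3 counting from the bottom (bottom = 1).
55 + 3 = 58, which is even, so the puzzle is not solvable.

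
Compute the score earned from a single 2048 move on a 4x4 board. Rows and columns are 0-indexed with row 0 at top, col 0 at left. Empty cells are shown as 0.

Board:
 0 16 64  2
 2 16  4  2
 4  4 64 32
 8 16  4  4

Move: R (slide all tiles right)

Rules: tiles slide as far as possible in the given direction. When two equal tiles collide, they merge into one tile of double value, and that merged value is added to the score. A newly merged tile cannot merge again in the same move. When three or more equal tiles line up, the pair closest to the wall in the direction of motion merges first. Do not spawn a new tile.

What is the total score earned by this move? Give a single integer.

Answer: 16

Derivation:
Slide right:
row 0: [0, 16, 64, 2] -> [0, 16, 64, 2]  score +0 (running 0)
row 1: [2, 16, 4, 2] -> [2, 16, 4, 2]  score +0 (running 0)
row 2: [4, 4, 64, 32] -> [0, 8, 64, 32]  score +8 (running 8)
row 3: [8, 16, 4, 4] -> [0, 8, 16, 8]  score +8 (running 16)
Board after move:
 0 16 64  2
 2 16  4  2
 0  8 64 32
 0  8 16  8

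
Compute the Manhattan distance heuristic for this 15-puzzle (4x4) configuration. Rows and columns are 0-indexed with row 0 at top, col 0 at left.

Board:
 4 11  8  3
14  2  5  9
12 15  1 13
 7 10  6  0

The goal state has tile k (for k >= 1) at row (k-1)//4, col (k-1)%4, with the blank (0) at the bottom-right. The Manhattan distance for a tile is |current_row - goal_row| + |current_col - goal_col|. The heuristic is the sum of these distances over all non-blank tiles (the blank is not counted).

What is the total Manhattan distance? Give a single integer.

Tile 4: at (0,0), goal (0,3), distance |0-0|+|0-3| = 3
Tile 11: at (0,1), goal (2,2), distance |0-2|+|1-2| = 3
Tile 8: at (0,2), goal (1,3), distance |0-1|+|2-3| = 2
Tile 3: at (0,3), goal (0,2), distance |0-0|+|3-2| = 1
Tile 14: at (1,0), goal (3,1), distance |1-3|+|0-1| = 3
Tile 2: at (1,1), goal (0,1), distance |1-0|+|1-1| = 1
Tile 5: at (1,2), goal (1,0), distance |1-1|+|2-0| = 2
Tile 9: at (1,3), goal (2,0), distance |1-2|+|3-0| = 4
Tile 12: at (2,0), goal (2,3), distance |2-2|+|0-3| = 3
Tile 15: at (2,1), goal (3,2), distance |2-3|+|1-2| = 2
Tile 1: at (2,2), goal (0,0), distance |2-0|+|2-0| = 4
Tile 13: at (2,3), goal (3,0), distance |2-3|+|3-0| = 4
Tile 7: at (3,0), goal (1,2), distance |3-1|+|0-2| = 4
Tile 10: at (3,1), goal (2,1), distance |3-2|+|1-1| = 1
Tile 6: at (3,2), goal (1,1), distance |3-1|+|2-1| = 3
Sum: 3 + 3 + 2 + 1 + 3 + 1 + 2 + 4 + 3 + 2 + 4 + 4 + 4 + 1 + 3 = 40

Answer: 40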